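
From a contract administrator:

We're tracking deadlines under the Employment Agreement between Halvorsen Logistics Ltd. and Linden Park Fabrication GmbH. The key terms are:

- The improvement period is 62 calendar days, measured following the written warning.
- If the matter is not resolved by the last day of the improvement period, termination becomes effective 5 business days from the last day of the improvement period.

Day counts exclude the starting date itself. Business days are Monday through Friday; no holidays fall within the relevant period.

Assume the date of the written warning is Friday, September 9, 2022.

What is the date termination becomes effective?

Adding 62 calendar days to September 9, 2022 gives November 10, 2022, which is the last day of the improvement period.
From Thursday, November 10, 2022, 5 business days (Nov 11, Nov 14, Nov 15, Nov 16, Nov 17, skipping weekends) brings us to Thursday, November 17, 2022, which is the date termination becomes effective.

November 17, 2022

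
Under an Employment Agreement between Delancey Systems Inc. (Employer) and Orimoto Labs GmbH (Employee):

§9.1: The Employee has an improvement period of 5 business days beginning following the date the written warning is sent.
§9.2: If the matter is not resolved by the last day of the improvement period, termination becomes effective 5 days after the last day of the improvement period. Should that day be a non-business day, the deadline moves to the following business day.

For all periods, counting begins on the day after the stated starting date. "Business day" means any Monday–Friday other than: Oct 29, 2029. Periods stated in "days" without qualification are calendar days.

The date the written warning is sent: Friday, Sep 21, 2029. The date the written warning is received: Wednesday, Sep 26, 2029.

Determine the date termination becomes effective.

The last day of the improvement period: counting 5 business days from Friday, Sep 21, 2029 (Sep 24, Sep 25, Sep 26, Sep 27, Sep 28, skipping weekends) reaches Friday, Sep 28, 2029.
Adding 5 calendar days to Sep 28, 2029 gives Oct 3, 2029, which is the date termination becomes effective. Oct 3, 2029 is a Wednesday and is not a listed holiday, so no roll-forward applies.

Oct 3, 2029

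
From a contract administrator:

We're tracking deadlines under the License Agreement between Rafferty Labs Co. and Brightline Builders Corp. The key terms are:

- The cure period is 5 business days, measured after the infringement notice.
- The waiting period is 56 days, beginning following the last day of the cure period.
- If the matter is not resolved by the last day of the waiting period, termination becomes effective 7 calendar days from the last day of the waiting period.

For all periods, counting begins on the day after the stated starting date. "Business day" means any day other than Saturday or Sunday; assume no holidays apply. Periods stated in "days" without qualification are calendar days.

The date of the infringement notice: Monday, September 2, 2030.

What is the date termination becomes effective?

November 11, 2030

From Monday, September 2, 2030, 5 business days (Sep 3, Sep 4, Sep 5, Sep 6, Sep 9, skipping weekends) brings us to Monday, September 9, 2030, which is the last day of the cure period.
The last day of the waiting period: September 9, 2030 + 56 days = November 4, 2030.
Adding 7 calendar days to November 4, 2030 gives November 11, 2030, which is the date termination becomes effective.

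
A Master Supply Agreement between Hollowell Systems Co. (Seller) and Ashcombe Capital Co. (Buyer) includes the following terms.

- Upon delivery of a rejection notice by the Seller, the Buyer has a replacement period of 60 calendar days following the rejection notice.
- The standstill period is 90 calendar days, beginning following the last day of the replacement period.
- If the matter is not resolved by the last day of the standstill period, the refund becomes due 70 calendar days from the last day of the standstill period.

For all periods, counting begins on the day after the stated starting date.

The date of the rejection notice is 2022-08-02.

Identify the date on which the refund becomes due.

2023-03-10

The last day of the replacement period: 2022-08-02 + 60 days = 2022-10-01.
The last day of the standstill period: 90 calendar days after 2022-10-01 is 2022-12-30.
Adding 70 calendar days to 2022-12-30 gives 2023-03-10, which is the date on which the refund becomes due.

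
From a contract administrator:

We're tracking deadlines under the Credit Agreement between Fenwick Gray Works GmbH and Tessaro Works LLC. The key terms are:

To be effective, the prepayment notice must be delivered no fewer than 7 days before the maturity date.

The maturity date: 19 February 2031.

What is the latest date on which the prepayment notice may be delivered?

Counting back 7 calendar days from 19 February 2031 gives 12 February 2031.

12 February 2031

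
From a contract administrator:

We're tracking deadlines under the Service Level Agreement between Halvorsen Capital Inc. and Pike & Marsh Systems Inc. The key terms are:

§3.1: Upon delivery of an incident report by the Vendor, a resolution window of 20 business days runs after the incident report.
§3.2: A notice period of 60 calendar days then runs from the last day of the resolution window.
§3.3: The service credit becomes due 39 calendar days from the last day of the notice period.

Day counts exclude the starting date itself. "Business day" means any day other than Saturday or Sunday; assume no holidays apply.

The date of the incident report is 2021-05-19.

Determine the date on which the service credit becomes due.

2021-09-23

The last day of the resolution window: 20 business days after Wednesday, 2021-05-19, skipping weekends — May 20, May 21, May 24, May 25, …, Jun 14, Jun 15, Jun 16 — lands on Wednesday, 2021-06-16.
Adding 60 calendar days to 2021-06-16 gives 2021-08-15, which is the last day of the notice period.
The date on which the service credit becomes due: 39 calendar days after 2021-08-15 is 2021-09-23.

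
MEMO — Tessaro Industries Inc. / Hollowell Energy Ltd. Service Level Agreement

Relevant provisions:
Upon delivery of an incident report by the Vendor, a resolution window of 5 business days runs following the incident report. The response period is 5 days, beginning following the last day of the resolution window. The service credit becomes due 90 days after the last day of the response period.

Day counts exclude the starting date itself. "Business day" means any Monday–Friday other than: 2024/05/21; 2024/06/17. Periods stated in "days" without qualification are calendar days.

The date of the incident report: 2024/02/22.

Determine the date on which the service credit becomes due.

2024/06/03

The last day of the resolution window: 5 business days after Thursday, 2024/02/22, skipping weekends — Feb 23, Feb 26, Feb 27, Feb 28, Feb 29 — lands on Thursday, 2024/02/29.
Adding 5 calendar days to 2024/02/29 gives 2024/03/05, which is the last day of the response period.
The date on which the service credit becomes due: 2024/03/05 + 90 days = 2024/06/03.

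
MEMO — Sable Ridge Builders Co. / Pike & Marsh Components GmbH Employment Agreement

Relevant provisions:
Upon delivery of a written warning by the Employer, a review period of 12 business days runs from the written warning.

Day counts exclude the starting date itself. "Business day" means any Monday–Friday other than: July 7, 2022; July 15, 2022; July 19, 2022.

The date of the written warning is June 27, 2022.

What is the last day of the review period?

July 14, 2022

From Monday, June 27, 2022, 12 business days (Jun 28, Jun 29, Jun 30, Jul 1, …, Jul 12, Jul 13, Jul 14, skipping weekends and the listed holiday on Jul 7) brings us to Thursday, July 14, 2022, which is the last day of the review period.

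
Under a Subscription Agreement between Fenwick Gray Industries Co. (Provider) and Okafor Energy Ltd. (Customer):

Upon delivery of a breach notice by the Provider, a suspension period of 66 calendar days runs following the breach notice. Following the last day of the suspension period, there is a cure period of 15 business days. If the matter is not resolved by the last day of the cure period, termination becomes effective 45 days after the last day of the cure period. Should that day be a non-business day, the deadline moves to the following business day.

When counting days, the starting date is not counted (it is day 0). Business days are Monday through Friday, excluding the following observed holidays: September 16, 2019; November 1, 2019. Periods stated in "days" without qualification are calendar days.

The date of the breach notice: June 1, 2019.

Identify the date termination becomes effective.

October 11, 2019

The last day of the suspension period: June 1, 2019 + 66 days = August 6, 2019.
From Tuesday, August 6, 2019, 15 business days (Aug 7, Aug 8, Aug 9, Aug 12, …, Aug 23, Aug 26, Aug 27, skipping weekends) brings us to Tuesday, August 27, 2019, which is the last day of the cure period.
The date termination becomes effective: August 27, 2019 + 45 days = October 11, 2019. October 11, 2019 is a Friday and is not a listed holiday, so no roll-forward applies.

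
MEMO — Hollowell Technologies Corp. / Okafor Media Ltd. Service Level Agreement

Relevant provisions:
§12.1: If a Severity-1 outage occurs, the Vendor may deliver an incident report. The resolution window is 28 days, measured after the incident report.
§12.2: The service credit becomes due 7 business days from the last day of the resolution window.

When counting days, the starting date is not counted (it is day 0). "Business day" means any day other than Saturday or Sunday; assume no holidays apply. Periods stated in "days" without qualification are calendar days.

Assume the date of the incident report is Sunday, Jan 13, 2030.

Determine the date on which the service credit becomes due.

Feb 19, 2030

The last day of the resolution window: 28 calendar days after Jan 13, 2030 is Feb 10, 2030.
The date on which the service credit becomes due: counting 7 business days from Sunday, Feb 10, 2030 (Feb 11, Feb 12, Feb 13, Feb 14, Feb 15, Feb 18, Feb 19, skipping weekends) reaches Tuesday, Feb 19, 2030.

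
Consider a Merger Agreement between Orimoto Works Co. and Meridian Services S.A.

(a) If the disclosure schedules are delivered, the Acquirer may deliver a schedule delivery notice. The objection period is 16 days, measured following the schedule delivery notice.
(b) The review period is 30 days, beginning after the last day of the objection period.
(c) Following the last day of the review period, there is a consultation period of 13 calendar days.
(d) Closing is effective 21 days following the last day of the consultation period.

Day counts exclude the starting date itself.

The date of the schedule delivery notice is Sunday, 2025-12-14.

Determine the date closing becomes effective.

2026-03-04

Adding 16 calendar days to 2025-12-14 gives 2025-12-30, which is the last day of the objection period.
The last day of the review period: 30 calendar days after 2025-12-30 is 2026-01-29.
The last day of the consultation period: 13 calendar days after 2026-01-29 is 2026-02-11.
The date closing becomes effective: 2026-02-11 + 21 days = 2026-03-04.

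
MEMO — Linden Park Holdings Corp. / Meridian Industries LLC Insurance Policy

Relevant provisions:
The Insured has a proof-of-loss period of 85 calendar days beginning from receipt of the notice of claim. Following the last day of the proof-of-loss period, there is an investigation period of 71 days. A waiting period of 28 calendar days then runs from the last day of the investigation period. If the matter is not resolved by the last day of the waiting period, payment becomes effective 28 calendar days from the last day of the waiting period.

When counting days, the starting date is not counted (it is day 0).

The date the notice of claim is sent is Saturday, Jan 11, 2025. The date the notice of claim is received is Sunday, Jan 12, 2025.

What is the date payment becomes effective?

Adding 85 calendar days to Jan 12, 2025 gives Apr 7, 2025, which is the last day of the proof-of-loss period.
The last day of the investigation period: Apr 7, 2025 + 71 days = Jun 17, 2025.
Adding 28 calendar days to Jun 17, 2025 gives Jul 15, 2025, which is the last day of the waiting period.
The date payment becomes effective: Jul 15, 2025 + 28 days = Aug 12, 2025.

Aug 12, 2025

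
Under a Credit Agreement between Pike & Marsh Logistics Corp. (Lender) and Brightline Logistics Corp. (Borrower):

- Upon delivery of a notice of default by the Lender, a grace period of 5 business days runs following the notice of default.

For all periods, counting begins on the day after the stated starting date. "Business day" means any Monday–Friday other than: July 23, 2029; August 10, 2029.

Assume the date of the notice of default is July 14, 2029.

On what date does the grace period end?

July 20, 2029

The last day of the grace period: 5 business days after Saturday, July 14, 2029, skipping weekends — Jul 16, Jul 17, Jul 18, Jul 19, Jul 20 — lands on Friday, July 20, 2029.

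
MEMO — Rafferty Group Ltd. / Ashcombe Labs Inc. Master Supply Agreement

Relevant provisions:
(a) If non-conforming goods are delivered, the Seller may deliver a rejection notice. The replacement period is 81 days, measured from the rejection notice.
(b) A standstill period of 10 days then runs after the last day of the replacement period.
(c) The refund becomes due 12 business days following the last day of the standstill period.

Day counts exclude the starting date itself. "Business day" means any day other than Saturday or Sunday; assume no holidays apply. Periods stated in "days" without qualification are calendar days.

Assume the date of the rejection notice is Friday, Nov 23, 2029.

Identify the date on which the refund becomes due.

Adding 81 calendar days to Nov 23, 2029 gives Feb 12, 2030, which is the last day of the replacement period.
The last day of the standstill period: 10 calendar days after Feb 12, 2030 is Feb 22, 2030.
The date on which the refund becomes due: 12 business days after Friday, Feb 22, 2030, skipping weekends — Feb 25, Feb 26, Feb 27, Feb 28, …, Mar 8, Mar 11, Mar 12 — lands on Tuesday, Mar 12, 2030.

Mar 12, 2030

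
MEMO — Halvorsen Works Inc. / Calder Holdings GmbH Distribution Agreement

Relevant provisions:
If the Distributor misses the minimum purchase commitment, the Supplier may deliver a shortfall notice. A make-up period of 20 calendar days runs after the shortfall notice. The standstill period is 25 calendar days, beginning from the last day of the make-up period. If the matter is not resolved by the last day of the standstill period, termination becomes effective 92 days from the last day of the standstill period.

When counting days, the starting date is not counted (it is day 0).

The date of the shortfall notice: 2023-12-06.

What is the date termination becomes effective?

2024-04-21

The last day of the make-up period: 20 calendar days after 2023-12-06 is 2023-12-26.
The last day of the standstill period: 25 calendar days after 2023-12-26 is 2024-01-20.
The date termination becomes effective: 2024-01-20 + 92 days = 2024-04-21.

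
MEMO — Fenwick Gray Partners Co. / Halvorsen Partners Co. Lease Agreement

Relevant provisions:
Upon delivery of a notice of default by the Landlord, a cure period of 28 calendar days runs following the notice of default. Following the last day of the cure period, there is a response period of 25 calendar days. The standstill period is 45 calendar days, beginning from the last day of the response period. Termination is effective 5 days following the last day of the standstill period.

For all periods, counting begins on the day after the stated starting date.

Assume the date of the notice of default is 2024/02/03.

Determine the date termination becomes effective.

2024/05/16

The last day of the cure period: 28 calendar days after 2024/02/03 is 2024/03/02.
The last day of the response period: 2024/03/02 + 25 days = 2024/03/27.
The last day of the standstill period: 2024/03/27 + 45 days = 2024/05/11.
The date termination becomes effective: 5 calendar days after 2024/05/11 is 2024/05/16.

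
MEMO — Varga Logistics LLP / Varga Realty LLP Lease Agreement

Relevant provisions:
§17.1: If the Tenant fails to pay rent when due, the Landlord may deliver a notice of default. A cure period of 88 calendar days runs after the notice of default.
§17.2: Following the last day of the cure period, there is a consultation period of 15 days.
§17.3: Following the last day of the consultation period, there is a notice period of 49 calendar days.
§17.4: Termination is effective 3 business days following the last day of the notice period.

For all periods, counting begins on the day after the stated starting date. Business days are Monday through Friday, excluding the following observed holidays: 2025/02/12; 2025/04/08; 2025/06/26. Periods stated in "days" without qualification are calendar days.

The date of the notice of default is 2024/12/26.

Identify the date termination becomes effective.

2025/05/30

The last day of the cure period: 88 calendar days after 2024/12/26 is 2025/03/24.
Adding 15 calendar days to 2025/03/24 gives 2025/04/08, which is the last day of the consultation period.
Adding 49 calendar days to 2025/04/08 gives 2025/05/27, which is the last day of the notice period.
The date termination becomes effective: 3 business days after Tuesday, 2025/05/27, skipping weekends — May 28, May 29, May 30 — lands on Friday, 2025/05/30.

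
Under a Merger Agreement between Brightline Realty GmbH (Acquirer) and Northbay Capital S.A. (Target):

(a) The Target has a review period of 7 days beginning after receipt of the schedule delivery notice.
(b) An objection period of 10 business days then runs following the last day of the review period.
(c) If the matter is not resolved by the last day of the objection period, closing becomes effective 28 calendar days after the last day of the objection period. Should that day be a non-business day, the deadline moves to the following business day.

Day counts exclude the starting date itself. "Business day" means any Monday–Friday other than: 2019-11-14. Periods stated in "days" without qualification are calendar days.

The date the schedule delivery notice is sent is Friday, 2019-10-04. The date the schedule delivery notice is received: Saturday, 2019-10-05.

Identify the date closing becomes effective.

The last day of the review period: 7 calendar days after 2019-10-05 is 2019-10-12.
From Saturday, 2019-10-12, 10 business days (Oct 14, Oct 15, Oct 16, Oct 17, Oct 18, Oct 21, Oct 22, Oct 23, Oct 24, Oct 25, skipping weekends) brings us to Friday, 2019-10-25, which is the last day of the objection period.
Adding 28 calendar days to 2019-10-25 gives 2019-11-22, which is the date closing becomes effective. 2019-11-22 is a Friday and is not a listed holiday, so no roll-forward applies.

2019-11-22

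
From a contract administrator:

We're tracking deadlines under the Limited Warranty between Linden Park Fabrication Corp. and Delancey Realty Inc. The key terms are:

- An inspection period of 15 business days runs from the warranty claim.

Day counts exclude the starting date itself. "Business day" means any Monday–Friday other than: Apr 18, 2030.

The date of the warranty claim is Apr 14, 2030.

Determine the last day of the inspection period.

The last day of the inspection period: counting 15 business days from Sunday, Apr 14, 2030 (Apr 15, Apr 16, Apr 17, Apr 19, …, May 2, May 3, May 6, skipping weekends and the listed holiday on Apr 18) reaches Monday, May 6, 2030.

May 6, 2030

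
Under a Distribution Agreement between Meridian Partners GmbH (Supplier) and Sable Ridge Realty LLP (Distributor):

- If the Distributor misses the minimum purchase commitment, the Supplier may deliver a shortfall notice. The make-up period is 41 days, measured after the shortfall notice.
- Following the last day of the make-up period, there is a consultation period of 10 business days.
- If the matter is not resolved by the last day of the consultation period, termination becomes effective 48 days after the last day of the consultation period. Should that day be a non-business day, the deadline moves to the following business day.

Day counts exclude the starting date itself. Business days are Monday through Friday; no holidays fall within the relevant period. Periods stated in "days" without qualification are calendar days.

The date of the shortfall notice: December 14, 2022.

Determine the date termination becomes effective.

The last day of the make-up period: December 14, 2022 + 41 days = January 24, 2023.
From Tuesday, January 24, 2023, 10 business days (Jan 25, Jan 26, Jan 27, Jan 30, Jan 31, Feb 1, Feb 2, Feb 3, Feb 6, Feb 7, skipping weekends) brings us to Tuesday, February 7, 2023, which is the last day of the consultation period.
Adding 48 calendar days to February 7, 2023 gives March 27, 2023, which is the date termination becomes effective. March 27, 2023 is a Monday, so no roll-forward applies.

March 27, 2023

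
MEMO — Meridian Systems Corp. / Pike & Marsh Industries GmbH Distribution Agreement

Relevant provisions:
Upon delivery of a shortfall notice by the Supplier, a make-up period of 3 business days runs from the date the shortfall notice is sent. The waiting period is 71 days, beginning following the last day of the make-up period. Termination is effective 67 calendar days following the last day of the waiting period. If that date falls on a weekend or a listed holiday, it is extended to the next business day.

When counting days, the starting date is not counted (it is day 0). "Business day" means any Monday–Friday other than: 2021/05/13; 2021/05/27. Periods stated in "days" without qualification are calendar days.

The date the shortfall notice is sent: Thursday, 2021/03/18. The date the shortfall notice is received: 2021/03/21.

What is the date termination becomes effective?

From Thursday, 2021/03/18, 3 business days (Mar 19, Mar 22, Mar 23, skipping weekends) brings us to Tuesday, 2021/03/23, which is the last day of the make-up period.
The last day of the waiting period: 2021/03/23 + 71 days = 2021/06/02.
The date termination becomes effective: 2021/06/02 + 67 days = 2021/08/08. That falls on a Sunday, so it rolls to the next business day, Monday, 2021/08/09.

2021/08/09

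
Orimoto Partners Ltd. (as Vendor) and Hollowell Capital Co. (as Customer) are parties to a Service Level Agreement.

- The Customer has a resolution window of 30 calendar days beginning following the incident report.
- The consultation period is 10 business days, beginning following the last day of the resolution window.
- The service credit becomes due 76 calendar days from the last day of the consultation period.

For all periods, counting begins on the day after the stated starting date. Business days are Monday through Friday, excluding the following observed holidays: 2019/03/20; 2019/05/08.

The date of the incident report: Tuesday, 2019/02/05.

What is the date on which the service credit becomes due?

Adding 30 calendar days to 2019/02/05 gives 2019/03/07, which is the last day of the resolution window.
The last day of the consultation period: 10 business days after Thursday, 2019/03/07, skipping weekends and the listed holiday on Mar 20 — Mar 8, Mar 11, Mar 12, Mar 13, Mar 14, Mar 15, Mar 18, Mar 19, Mar 21, Mar 22 — lands on Friday, 2019/03/22.
Adding 76 calendar days to 2019/03/22 gives 2019/06/06, which is the date on which the service credit becomes due.

2019/06/06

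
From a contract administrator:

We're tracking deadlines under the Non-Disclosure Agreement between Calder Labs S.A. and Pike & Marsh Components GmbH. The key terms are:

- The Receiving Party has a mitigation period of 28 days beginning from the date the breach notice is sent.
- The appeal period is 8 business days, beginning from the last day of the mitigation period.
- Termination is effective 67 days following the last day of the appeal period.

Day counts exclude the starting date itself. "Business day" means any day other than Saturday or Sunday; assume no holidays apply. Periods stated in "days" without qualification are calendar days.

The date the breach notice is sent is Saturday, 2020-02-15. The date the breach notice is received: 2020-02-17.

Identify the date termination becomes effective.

The last day of the mitigation period: 2020-02-15 + 28 days = 2020-03-14.
The last day of the appeal period: counting 8 business days from Saturday, 2020-03-14 (Mar 16, Mar 17, Mar 18, Mar 19, Mar 20, Mar 23, Mar 24, Mar 25, skipping weekends) reaches Wednesday, 2020-03-25.
The date termination becomes effective: 67 calendar days after 2020-03-25 is 2020-05-31.

2020-05-31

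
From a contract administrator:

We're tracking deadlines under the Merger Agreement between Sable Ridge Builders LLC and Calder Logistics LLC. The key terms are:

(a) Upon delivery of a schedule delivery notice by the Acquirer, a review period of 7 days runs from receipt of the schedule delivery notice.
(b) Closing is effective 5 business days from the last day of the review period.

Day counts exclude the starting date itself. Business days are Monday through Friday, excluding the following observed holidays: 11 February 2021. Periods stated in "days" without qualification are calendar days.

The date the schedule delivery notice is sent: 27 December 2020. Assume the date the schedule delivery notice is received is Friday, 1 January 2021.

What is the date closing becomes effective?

15 January 2021

The last day of the review period: 1 January 2021 + 7 days = 8 January 2021.
The date closing becomes effective: 5 business days after Friday, 8 January 2021, skipping weekends — Jan 11, Jan 12, Jan 13, Jan 14, Jan 15 — lands on Friday, 15 January 2021.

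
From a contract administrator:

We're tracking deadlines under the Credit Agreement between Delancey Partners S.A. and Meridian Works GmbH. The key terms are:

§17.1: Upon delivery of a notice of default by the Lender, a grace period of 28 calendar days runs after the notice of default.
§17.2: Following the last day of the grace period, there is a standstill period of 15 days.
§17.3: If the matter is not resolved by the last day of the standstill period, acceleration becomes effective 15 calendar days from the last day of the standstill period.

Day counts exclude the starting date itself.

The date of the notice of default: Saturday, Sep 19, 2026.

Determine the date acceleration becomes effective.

Adding 28 calendar days to Sep 19, 2026 gives Oct 17, 2026, which is the last day of the grace period.
Adding 15 calendar days to Oct 17, 2026 gives Nov 1, 2026, which is the last day of the standstill period.
The date acceleration becomes effective: Nov 1, 2026 + 15 days = Nov 16, 2026.

Nov 16, 2026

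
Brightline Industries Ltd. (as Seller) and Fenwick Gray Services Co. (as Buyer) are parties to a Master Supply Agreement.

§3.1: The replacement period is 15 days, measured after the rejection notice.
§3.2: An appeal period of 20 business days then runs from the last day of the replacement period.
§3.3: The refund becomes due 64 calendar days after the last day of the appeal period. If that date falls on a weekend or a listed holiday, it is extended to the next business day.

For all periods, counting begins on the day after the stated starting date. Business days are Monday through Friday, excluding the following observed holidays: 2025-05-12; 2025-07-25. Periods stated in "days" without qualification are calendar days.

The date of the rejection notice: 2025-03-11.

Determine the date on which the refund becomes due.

The last day of the replacement period: 2025-03-11 + 15 days = 2025-03-26.
From Wednesday, 2025-03-26, 20 business days (Mar 27, Mar 28, Mar 31, Apr 1, …, Apr 21, Apr 22, Apr 23, skipping weekends) brings us to Wednesday, 2025-04-23, which is the last day of the appeal period.
The date on which the refund becomes due: 64 calendar days after 2025-04-23 is 2025-06-26. 2025-06-26 is a Thursday and is not a listed holiday, so no roll-forward applies.

2025-06-26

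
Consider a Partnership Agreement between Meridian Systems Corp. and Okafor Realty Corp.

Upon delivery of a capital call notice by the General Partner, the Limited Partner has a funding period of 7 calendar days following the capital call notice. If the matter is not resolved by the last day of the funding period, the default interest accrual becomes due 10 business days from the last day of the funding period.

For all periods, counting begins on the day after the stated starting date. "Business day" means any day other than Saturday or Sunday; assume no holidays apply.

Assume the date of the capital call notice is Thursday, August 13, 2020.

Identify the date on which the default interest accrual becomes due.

The last day of the funding period: August 13, 2020 + 7 days = August 20, 2020.
The date on which the default interest accrual becomes due: 10 business days after Thursday, August 20, 2020, skipping weekends — Aug 21, Aug 24, Aug 25, Aug 26, Aug 27, Aug 28, Aug 31, Sep 1, Sep 2, Sep 3 — lands on Thursday, September 3, 2020.

September 3, 2020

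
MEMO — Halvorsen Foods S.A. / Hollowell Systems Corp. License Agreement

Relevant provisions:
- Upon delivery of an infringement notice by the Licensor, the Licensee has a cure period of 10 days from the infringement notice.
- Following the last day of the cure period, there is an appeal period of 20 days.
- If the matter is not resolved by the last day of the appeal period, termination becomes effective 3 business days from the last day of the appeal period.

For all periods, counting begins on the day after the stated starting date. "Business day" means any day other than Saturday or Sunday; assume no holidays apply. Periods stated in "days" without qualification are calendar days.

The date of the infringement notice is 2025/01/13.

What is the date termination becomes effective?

2025/02/17

Adding 10 calendar days to 2025/01/13 gives 2025/01/23, which is the last day of the cure period.
The last day of the appeal period: 2025/01/23 + 20 days = 2025/02/12.
The date termination becomes effective: 3 business days after Wednesday, 2025/02/12, skipping weekends — Feb 13, Feb 14, Feb 17 — lands on Monday, 2025/02/17.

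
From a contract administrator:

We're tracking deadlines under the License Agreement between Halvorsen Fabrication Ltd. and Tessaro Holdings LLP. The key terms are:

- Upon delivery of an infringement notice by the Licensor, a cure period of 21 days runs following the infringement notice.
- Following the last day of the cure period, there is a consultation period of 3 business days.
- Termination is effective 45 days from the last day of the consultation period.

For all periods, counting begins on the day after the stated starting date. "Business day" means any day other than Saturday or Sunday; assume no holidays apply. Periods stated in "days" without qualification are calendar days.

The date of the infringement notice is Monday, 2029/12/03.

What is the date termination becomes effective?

The last day of the cure period: 2029/12/03 + 21 days = 2029/12/24.
The last day of the consultation period: counting 3 business days from Monday, 2029/12/24 (Dec 25, Dec 26, Dec 27, skipping weekends) reaches Thursday, 2029/12/27.
The date termination becomes effective: 45 calendar days after 2029/12/27 is 2030/02/10.

2030/02/10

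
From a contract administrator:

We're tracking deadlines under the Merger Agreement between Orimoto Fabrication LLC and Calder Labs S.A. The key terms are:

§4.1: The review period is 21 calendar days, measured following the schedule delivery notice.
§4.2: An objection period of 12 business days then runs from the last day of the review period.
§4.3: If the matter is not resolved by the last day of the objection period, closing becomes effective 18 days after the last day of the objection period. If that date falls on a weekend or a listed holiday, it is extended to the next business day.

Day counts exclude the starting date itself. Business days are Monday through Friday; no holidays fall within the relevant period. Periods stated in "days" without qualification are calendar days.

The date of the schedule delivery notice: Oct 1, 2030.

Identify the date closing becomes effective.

The last day of the review period: 21 calendar days after Oct 1, 2030 is Oct 22, 2030.
The last day of the objection period: counting 12 business days from Tuesday, Oct 22, 2030 (Oct 23, Oct 24, Oct 25, Oct 28, …, Nov 5, Nov 6, Nov 7, skipping weekends) reaches Thursday, Nov 7, 2030.
The date closing becomes effective: Nov 7, 2030 + 18 days = Nov 25, 2030. Nov 25, 2030 is a Monday, so no roll-forward applies.

Nov 25, 2030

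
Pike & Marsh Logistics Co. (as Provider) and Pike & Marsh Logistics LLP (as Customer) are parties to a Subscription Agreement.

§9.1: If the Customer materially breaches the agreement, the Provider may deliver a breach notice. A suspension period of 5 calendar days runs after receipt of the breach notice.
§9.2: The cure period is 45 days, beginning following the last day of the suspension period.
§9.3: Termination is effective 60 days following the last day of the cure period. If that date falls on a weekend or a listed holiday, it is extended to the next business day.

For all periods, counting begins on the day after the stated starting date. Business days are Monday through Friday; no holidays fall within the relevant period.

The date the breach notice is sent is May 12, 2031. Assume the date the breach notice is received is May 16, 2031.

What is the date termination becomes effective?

Adding 5 calendar days to May 16, 2031 gives May 21, 2031, which is the last day of the suspension period.
Adding 45 calendar days to May 21, 2031 gives Jul 5, 2031, which is the last day of the cure period.
The date termination becomes effective: 60 calendar days after Jul 5, 2031 is Sep 3, 2031. Sep 3, 2031 is a Wednesday, so no roll-forward applies.

Sep 3, 2031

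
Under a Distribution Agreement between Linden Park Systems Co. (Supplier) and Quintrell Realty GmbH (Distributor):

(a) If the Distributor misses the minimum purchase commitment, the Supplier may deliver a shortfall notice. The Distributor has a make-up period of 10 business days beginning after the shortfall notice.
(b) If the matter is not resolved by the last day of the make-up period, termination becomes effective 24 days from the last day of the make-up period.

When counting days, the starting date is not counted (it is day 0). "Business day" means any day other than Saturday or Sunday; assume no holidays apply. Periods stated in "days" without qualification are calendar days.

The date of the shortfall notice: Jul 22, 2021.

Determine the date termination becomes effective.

The last day of the make-up period: 10 business days after Thursday, Jul 22, 2021, skipping weekends — Jul 23, Jul 26, Jul 27, Jul 28, Jul 29, Jul 30, Aug 2, Aug 3, Aug 4, Aug 5 — lands on Thursday, Aug 5, 2021.
Adding 24 calendar days to Aug 5, 2021 gives Aug 29, 2021, which is the date termination becomes effective.

Aug 29, 2021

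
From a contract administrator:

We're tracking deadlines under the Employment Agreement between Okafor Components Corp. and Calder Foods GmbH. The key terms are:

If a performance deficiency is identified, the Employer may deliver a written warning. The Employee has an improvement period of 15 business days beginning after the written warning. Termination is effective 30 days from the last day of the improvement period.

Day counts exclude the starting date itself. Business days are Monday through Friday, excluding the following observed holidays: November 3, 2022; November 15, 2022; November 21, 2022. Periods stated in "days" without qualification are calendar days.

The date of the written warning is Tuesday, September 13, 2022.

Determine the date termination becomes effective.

November 3, 2022

From Tuesday, September 13, 2022, 15 business days (Sep 14, Sep 15, Sep 16, Sep 19, …, Sep 30, Oct 3, Oct 4, skipping weekends) brings us to Tuesday, October 4, 2022, which is the last day of the improvement period.
The date termination becomes effective: October 4, 2022 + 30 days = November 3, 2022.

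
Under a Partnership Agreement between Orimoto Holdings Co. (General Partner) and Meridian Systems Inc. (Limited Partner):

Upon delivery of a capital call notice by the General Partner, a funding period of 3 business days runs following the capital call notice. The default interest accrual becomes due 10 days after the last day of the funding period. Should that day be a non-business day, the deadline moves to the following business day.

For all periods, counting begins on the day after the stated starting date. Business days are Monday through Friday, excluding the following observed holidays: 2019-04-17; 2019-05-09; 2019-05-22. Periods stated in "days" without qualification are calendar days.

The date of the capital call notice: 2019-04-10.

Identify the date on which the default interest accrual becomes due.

From Wednesday, 2019-04-10, 3 business days (Apr 11, Apr 12, Apr 15, skipping weekends) brings us to Monday, 2019-04-15, which is the last day of the funding period.
The date on which the default interest accrual becomes due: 10 calendar days after 2019-04-15 is 2019-04-25. 2019-04-25 is a Thursday and is not a listed holiday, so no roll-forward applies.

2019-04-25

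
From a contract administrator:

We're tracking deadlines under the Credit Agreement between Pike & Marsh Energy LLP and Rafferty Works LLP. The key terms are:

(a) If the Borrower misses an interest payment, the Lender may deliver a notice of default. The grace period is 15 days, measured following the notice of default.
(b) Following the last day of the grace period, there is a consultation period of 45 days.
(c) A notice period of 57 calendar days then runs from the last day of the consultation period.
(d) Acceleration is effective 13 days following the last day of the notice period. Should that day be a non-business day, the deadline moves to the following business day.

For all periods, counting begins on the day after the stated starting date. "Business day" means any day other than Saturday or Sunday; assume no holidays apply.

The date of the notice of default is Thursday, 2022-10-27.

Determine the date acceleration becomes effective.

The last day of the grace period: 15 calendar days after 2022-10-27 is 2022-11-11.
The last day of the consultation period: 45 calendar days after 2022-11-11 is 2022-12-26.
The last day of the notice period: 2022-12-26 + 57 days = 2023-02-21.
The date acceleration becomes effective: 13 calendar days after 2023-02-21 is 2023-03-06. 2023-03-06 is a Monday, so no roll-forward applies.

2023-03-06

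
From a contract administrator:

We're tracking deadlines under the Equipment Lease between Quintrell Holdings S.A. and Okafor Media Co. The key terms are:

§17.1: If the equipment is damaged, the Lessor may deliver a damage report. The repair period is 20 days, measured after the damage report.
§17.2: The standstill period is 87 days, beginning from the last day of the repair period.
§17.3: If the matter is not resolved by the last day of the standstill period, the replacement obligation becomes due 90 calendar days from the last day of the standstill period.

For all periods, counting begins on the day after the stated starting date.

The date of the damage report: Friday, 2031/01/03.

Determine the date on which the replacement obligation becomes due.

2031/07/19

Adding 20 calendar days to 2031/01/03 gives 2031/01/23, which is the last day of the repair period.
The last day of the standstill period: 87 calendar days after 2031/01/23 is 2031/04/20.
Adding 90 calendar days to 2031/04/20 gives 2031/07/19, which is the date on which the replacement obligation becomes due.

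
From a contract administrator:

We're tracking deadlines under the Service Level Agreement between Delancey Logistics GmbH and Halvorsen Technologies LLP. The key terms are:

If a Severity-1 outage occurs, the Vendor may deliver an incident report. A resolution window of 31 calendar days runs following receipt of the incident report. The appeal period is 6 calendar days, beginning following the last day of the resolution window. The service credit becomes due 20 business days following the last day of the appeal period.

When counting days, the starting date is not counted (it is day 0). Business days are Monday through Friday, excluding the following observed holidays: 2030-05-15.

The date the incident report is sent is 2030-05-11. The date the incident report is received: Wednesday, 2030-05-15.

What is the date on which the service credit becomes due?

2030-07-19

The last day of the resolution window: 31 calendar days after 2030-05-15 is 2030-06-15.
The last day of the appeal period: 2030-06-15 + 6 days = 2030-06-21.
The date on which the service credit becomes due: counting 20 business days from Friday, 2030-06-21 (Jun 24, Jun 25, Jun 26, Jun 27, …, Jul 17, Jul 18, Jul 19, skipping weekends) reaches Friday, 2030-07-19.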